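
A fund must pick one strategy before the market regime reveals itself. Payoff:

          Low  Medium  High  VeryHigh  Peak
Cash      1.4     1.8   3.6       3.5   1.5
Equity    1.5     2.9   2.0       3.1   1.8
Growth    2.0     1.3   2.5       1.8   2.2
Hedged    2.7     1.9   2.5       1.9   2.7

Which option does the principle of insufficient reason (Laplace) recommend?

Cash

Row averages: Cash=2.36, Equity=2.26, Growth=1.96, Hedged=2.34
Highest average = 2.36 → Cash.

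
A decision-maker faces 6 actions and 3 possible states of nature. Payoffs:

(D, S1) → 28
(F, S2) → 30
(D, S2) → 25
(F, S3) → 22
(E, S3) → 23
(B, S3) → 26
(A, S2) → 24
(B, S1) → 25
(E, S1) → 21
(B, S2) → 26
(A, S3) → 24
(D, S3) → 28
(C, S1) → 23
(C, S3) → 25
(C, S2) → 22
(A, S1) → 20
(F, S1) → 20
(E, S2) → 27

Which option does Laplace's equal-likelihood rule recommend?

Row averages: A=68/3, B=77/3, C=70/3, D=27, E=71/3, F=24
Highest average = 27 → D.

D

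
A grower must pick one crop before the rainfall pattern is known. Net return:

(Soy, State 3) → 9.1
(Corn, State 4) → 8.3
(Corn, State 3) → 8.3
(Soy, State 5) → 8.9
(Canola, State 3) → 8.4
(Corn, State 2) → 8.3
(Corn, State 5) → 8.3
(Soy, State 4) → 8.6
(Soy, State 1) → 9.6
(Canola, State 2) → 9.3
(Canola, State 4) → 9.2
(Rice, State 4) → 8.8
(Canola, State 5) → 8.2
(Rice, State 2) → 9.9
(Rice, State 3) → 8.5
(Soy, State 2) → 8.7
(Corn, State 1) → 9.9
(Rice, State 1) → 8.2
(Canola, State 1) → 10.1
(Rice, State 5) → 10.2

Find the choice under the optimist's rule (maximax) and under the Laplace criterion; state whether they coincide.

Row maxima: Rice=10.2, Soy=9.6, Canola=10.1, Corn=9.9
Best best-case = 10.2 → Rice.
Row averages: Rice=9.12, Soy=8.98, Canola=9.04, Corn=8.62
Highest average = 9.12 → Rice.

maximax → Rice; laplace → Rice (agree)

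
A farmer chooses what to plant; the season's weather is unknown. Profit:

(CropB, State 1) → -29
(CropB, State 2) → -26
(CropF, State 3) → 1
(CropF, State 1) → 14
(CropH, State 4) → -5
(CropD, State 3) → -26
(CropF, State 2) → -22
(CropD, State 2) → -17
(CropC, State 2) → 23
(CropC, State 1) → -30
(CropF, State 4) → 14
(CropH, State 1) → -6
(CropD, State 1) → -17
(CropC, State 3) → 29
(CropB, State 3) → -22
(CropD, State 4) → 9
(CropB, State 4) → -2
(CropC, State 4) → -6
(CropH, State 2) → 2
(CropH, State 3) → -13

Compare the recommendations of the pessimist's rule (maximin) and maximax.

maximin → CropH; maximax → CropC (disagree)

Row minima: CropB=-29, CropC=-30, CropD=-26, CropF=-22, CropH=-13
Best worst-case = -13 → CropH.
Row maxima: CropB=-2, CropC=29, CropD=9, CropF=14, CropH=2
Best best-case = 29 → CropC.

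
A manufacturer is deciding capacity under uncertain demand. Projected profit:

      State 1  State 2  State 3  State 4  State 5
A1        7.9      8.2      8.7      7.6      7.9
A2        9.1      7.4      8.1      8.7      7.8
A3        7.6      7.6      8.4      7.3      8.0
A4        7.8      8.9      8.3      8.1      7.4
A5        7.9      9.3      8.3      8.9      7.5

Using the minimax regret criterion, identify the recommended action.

A5

Column bests: State 1=9.1, State 2=9.3, State 3=8.7, State 4=8.9, State 5=8.0.
A1 regrets: 1.2, 1.1, 0.0, 1.3, 0.1 → max 1.3
A2 regrets: 0.0, 1.9, 0.6, 0.2, 0.2 → max 1.9
A3 regrets: 1.5, 1.7, 0.3, 1.6, 0.0 → max 1.7
A4 regrets: 1.3, 0.4, 0.4, 0.8, 0.6 → max 1.3
A5 regrets: 1.2, 0.0, 0.4, 0.0, 0.5 → max 1.2
Smallest max regret = 1.2 → A5.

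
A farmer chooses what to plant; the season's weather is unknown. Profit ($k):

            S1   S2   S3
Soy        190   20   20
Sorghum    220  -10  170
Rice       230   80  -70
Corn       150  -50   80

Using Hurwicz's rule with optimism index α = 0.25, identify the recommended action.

Soy: 0.25·190 + 0.75·20 = 62.5
Sorghum: 0.25·220 + 0.75·(-10) = 47.5
Rice: 0.25·230 + 0.75·(-70) = 5
Corn: 0.25·150 + 0.75·(-50) = 0
Highest Hurwicz score = 62.5 → Soy.

Soy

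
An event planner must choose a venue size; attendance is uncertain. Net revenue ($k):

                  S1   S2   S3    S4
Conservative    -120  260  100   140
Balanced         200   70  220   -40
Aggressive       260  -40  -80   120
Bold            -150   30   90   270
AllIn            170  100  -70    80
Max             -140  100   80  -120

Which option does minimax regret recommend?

AllIn

Column bests: S1=260, S2=260, S3=220, S4=270.
Conservative regrets: 380, 0, 120, 130 → max 380
Balanced regrets: 60, 190, 0, 310 → max 310
Aggressive regrets: 0, 300, 300, 150 → max 300
Bold regrets: 410, 230, 130, 0 → max 410
AllIn regrets: 90, 160, 290, 190 → max 290
Max regrets: 400, 160, 140, 390 → max 400
Smallest max regret = 290 → AllIn.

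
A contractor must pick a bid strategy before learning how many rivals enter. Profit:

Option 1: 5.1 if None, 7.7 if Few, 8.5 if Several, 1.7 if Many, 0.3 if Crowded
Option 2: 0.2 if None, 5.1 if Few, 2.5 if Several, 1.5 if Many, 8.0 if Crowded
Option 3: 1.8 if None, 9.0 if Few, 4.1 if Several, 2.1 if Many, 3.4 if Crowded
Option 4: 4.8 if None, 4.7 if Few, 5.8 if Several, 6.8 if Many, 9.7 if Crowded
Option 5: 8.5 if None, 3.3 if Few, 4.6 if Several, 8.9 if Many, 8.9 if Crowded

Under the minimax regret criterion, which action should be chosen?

Option 4

Column bests: None=8.5, Few=9.0, Several=8.5, Many=8.9, Crowded=9.7.
Option 1 regrets: 3.4, 1.3, 0.0, 7.2, 9.4 → max 9.4
Option 2 regrets: 8.3, 3.9, 6.0, 7.4, 1.7 → max 8.3
Option 3 regrets: 6.7, 0.0, 4.4, 6.8, 6.3 → max 6.8
Option 4 regrets: 3.7, 4.3, 2.7, 2.1, 0.0 → max 4.3
Option 5 regrets: 0.0, 5.7, 3.9, 0.0, 0.8 → max 5.7
Smallest max regret = 4.3 → Option 4.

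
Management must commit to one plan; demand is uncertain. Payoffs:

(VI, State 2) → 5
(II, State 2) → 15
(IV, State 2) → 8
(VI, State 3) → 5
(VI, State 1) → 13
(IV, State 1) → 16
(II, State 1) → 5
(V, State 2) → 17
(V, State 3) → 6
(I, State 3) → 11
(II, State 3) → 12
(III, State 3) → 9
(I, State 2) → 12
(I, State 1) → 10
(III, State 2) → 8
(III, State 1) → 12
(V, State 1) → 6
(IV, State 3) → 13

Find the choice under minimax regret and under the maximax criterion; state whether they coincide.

minimax regret → I; maximax → V (disagree)

Column bests: State 1=16, State 2=17, State 3=13.
I regrets: 6, 5, 2 → max 6
II regrets: 11, 2, 1 → max 11
III regrets: 4, 9, 4 → max 9
IV regrets: 0, 9, 0 → max 9
V regrets: 10, 0, 7 → max 10
VI regrets: 3, 12, 8 → max 12
Smallest max regret = 6 → I.
Row maxima: I=12, II=15, III=12, IV=16, V=17, VI=13
Best best-case = 17 → V.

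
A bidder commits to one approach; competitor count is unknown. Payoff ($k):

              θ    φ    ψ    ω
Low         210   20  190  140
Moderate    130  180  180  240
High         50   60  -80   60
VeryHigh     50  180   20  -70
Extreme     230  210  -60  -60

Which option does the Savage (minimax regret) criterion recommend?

Column bests: θ=230, φ=210, ψ=190, ω=240.
Low regrets: 20, 190, 0, 100 → max 190
Moderate regrets: 100, 30, 10, 0 → max 100
High regrets: 180, 150, 270, 180 → max 270
VeryHigh regrets: 180, 30, 170, 310 → max 310
Extreme regrets: 0, 0, 250, 300 → max 300
Smallest max regret = 100 → Moderate.

Moderate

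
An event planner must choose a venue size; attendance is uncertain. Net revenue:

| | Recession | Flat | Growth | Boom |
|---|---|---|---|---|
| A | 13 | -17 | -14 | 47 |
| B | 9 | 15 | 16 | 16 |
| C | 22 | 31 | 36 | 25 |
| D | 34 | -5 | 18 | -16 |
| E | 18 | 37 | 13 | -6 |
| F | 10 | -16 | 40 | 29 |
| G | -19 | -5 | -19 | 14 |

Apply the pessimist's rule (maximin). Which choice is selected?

Row minima: A=-17, B=9, C=22, D=-16, E=-6, F=-16, G=-19
Best worst-case = 22 → C.

C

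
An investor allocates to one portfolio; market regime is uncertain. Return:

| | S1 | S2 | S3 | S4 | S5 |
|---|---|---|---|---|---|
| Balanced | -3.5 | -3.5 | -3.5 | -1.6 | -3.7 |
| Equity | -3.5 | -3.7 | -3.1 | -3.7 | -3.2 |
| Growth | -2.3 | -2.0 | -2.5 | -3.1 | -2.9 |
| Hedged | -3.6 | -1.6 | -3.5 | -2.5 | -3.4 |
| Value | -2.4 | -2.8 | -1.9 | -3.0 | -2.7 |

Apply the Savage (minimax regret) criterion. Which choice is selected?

Value

Column bests: S1=-2.3, S2=-1.6, S3=-1.9, S4=-1.6, S5=-2.7.
Balanced regrets: 1.2, 1.9, 1.6, 0.0, 1.0 → max 1.9
Equity regrets: 1.2, 2.1, 1.2, 2.1, 0.5 → max 2.1
Growth regrets: 0.0, 0.4, 0.6, 1.5, 0.2 → max 1.5
Hedged regrets: 1.3, 0.0, 1.6, 0.9, 0.7 → max 1.6
Value regrets: 0.1, 1.2, 0.0, 1.4, 0.0 → max 1.4
Smallest max regret = 1.4 → Value.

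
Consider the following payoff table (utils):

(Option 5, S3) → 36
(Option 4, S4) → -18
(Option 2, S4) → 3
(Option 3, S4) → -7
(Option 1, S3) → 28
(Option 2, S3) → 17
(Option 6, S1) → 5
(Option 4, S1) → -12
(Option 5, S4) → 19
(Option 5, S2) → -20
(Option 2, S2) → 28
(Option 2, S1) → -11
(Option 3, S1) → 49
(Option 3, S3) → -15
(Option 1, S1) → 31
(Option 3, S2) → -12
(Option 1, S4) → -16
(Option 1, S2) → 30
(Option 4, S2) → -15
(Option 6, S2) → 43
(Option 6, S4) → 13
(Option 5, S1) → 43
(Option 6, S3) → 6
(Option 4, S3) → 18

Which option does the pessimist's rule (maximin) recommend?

Option 6

Row minima: Option 1=-16, Option 2=-11, Option 3=-15, Option 4=-18, Option 5=-20, Option 6=5
Best worst-case = 5 → Option 6.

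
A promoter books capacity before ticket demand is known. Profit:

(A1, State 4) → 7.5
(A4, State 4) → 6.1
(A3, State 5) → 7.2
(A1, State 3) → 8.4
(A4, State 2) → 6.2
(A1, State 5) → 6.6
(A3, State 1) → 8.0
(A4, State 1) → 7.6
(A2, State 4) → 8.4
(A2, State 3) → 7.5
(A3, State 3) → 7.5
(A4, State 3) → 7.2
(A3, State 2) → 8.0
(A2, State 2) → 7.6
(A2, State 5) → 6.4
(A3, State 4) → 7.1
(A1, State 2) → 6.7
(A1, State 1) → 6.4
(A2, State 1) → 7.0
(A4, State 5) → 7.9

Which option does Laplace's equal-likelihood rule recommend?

Row averages: A1=7.12, A2=7.38, A3=7.56, A4=7
Highest average = 7.56 → A3.

A3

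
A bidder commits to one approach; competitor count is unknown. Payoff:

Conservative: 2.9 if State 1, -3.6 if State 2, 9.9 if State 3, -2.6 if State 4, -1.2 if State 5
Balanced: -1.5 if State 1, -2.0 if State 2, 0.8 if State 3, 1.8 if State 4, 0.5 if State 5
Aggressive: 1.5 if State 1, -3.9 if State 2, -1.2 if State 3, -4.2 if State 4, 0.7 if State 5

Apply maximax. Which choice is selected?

Conservative

Row maxima: Conservative=9.9, Balanced=1.8, Aggressive=1.5
Best best-case = 9.9 → Conservative.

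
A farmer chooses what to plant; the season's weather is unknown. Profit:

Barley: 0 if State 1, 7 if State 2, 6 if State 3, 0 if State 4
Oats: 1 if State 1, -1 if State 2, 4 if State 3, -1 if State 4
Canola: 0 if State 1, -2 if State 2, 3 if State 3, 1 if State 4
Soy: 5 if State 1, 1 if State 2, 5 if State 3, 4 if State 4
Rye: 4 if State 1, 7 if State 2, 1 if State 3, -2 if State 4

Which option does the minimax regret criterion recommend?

Column bests: State 1=5, State 2=7, State 3=6, State 4=4.
Barley regrets: 5, 0, 0, 4 → max 5
Oats regrets: 4, 8, 2, 5 → max 8
Canola regrets: 5, 9, 3, 3 → max 9
Soy regrets: 0, 6, 1, 0 → max 6
Rye regrets: 1, 0, 5, 6 → max 6
Smallest max regret = 5 → Barley.

Barley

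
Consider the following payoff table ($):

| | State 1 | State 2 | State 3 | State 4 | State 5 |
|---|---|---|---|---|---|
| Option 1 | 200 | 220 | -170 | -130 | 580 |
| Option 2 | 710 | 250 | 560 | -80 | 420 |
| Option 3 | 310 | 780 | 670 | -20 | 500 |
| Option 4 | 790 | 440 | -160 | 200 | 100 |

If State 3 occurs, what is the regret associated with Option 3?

Best payoff under State 3 is 670.
Regret = 670 − 670 = 0.

0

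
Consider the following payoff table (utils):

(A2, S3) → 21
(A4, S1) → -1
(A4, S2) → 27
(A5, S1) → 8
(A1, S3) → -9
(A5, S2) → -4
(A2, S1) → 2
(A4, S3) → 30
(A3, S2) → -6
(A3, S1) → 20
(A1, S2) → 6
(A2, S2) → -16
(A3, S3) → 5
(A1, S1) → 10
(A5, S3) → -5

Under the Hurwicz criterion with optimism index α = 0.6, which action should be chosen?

A4

A1: 0.6·10 + 0.4·(-9) = 2.4
A2: 0.6·21 + 0.4·(-16) = 6.2
A3: 0.6·20 + 0.4·(-6) = 9.6
A4: 0.6·30 + 0.4·(-1) = 17.6
A5: 0.6·8 + 0.4·(-5) = 2.8
Highest Hurwicz score = 17.6 → A4.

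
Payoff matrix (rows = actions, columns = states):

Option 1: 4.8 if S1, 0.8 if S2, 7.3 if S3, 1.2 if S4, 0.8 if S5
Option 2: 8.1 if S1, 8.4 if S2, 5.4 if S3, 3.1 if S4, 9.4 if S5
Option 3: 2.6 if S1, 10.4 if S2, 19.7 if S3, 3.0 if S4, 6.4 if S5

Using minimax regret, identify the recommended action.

Column bests: S1=8.1, S2=10.4, S3=19.7, S4=3.1, S5=9.4.
Option 1 regrets: 3.3, 9.6, 12.4, 1.9, 8.6 → max 12.4
Option 2 regrets: 0.0, 2.0, 14.3, 0.0, 0.0 → max 14.3
Option 3 regrets: 5.5, 0.0, 0.0, 0.1, 3.0 → max 5.5
Smallest max regret = 5.5 → Option 3.

Option 3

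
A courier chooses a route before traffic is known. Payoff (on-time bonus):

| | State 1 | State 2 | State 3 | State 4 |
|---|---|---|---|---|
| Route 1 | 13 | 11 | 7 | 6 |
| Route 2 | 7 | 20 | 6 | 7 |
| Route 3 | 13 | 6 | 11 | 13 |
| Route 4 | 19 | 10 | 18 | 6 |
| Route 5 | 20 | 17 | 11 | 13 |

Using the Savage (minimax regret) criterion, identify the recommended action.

Route 5

Column bests: State 1=20, State 2=20, State 3=18, State 4=13.
Route 1 regrets: 7, 9, 11, 7 → max 11
Route 2 regrets: 13, 0, 12, 6 → max 13
Route 3 regrets: 7, 14, 7, 0 → max 14
Route 4 regrets: 1, 10, 0, 7 → max 10
Route 5 regrets: 0, 3, 7, 0 → max 7
Smallest max regret = 7 → Route 5.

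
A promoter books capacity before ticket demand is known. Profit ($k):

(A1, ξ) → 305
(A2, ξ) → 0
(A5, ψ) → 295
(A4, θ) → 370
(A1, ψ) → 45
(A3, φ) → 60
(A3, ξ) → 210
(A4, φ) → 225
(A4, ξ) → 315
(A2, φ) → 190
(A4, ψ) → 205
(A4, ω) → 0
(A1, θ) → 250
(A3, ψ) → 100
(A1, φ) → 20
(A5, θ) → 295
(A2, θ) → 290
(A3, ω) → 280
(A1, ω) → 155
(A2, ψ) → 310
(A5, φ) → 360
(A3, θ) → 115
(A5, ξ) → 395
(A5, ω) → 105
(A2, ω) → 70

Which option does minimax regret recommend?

Column bests: θ=370, φ=360, ψ=310, ω=280, ξ=395.
A1 regrets: 120, 340, 265, 125, 90 → max 340
A2 regrets: 80, 170, 0, 210, 395 → max 395
A3 regrets: 255, 300, 210, 0, 185 → max 300
A4 regrets: 0, 135, 105, 280, 80 → max 280
A5 regrets: 75, 0, 15, 175, 0 → max 175
Smallest max regret = 175 → A5.

A5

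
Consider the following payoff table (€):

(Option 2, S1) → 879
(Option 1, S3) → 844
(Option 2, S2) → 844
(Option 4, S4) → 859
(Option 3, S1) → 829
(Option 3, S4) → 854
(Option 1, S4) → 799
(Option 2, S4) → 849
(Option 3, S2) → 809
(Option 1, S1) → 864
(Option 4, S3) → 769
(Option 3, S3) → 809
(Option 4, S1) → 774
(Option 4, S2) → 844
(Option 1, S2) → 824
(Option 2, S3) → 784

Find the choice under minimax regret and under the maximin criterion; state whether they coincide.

minimax regret → Option 3; maximin → Option 3 (agree)

Column bests: S1=879, S2=844, S3=844, S4=859.
Option 1 regrets: 15, 20, 0, 60 → max 60
Option 2 regrets: 0, 0, 60, 10 → max 60
Option 3 regrets: 50, 35, 35, 5 → max 50
Option 4 regrets: 105, 0, 75, 0 → max 105
Smallest max regret = 50 → Option 3.
Row minima: Option 1=799, Option 2=784, Option 3=809, Option 4=769
Best worst-case = 809 → Option 3.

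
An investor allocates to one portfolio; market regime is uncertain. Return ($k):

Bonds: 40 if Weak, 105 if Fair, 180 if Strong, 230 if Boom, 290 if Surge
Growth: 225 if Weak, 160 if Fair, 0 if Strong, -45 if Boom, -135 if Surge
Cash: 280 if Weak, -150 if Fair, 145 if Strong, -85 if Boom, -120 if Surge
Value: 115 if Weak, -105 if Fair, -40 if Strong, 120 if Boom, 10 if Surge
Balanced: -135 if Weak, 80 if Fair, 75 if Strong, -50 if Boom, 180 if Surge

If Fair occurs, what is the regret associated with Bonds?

Best payoff under Fair is 160.
Regret = 160 − 105 = 55.

55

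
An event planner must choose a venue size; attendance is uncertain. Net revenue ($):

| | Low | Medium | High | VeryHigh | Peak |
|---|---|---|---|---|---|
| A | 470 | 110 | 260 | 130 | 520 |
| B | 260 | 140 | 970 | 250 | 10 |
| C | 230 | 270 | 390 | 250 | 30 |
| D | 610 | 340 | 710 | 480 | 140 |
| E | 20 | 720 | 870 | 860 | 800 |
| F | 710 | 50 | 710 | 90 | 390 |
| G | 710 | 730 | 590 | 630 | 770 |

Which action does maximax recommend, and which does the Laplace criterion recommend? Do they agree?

Row maxima: A=520, B=970, C=390, D=710, E=870, F=710, G=770
Best best-case = 970 → B.
Row averages: A=298, B=326, C=234, D=456, E=654, F=390, G=686
Highest average = 686 → G.

maximax → B; laplace → G (disagree)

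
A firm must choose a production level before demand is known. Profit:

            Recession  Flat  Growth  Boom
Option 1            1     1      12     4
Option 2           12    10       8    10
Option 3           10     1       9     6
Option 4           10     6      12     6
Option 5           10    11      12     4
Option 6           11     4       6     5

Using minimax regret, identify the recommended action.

Option 2

Column bests: Recession=12, Flat=11, Growth=12, Boom=10.
Option 1 regrets: 11, 10, 0, 6 → max 11
Option 2 regrets: 0, 1, 4, 0 → max 4
Option 3 regrets: 2, 10, 3, 4 → max 10
Option 4 regrets: 2, 5, 0, 4 → max 5
Option 5 regrets: 2, 0, 0, 6 → max 6
Option 6 regrets: 1, 7, 6, 5 → max 7
Smallest max regret = 4 → Option 2.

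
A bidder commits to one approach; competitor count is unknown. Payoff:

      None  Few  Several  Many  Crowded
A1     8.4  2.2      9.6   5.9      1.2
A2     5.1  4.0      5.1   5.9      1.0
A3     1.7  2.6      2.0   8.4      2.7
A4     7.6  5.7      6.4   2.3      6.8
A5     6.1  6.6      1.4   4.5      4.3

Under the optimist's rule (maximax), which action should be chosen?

A1

Row maxima: A1=9.6, A2=5.9, A3=8.4, A4=7.6, A5=6.6
Best best-case = 9.6 → A1.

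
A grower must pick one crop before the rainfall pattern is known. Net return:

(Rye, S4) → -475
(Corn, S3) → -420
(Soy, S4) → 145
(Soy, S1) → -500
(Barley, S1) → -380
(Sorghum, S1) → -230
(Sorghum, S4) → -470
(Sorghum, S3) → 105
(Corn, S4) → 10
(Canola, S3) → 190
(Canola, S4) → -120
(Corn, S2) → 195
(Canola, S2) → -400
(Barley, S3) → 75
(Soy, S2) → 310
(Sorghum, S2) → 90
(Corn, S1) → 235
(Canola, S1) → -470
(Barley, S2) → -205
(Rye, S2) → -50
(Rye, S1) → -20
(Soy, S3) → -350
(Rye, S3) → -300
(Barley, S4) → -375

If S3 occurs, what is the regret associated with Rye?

490

Best payoff under S3 is 190.
Regret = 190 − (-300) = 490.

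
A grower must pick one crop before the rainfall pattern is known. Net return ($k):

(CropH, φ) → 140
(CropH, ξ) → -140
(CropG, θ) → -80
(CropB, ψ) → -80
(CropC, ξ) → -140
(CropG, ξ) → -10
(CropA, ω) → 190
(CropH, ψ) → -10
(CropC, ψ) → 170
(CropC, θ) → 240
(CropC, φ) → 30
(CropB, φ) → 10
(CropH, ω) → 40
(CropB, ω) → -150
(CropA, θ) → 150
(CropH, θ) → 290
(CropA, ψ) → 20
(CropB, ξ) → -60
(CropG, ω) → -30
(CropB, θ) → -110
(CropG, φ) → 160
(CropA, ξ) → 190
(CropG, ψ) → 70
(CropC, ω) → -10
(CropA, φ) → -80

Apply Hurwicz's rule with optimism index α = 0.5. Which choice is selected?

CropH

CropB: 0.5·10 + 0.5·(-150) = -70
CropG: 0.5·160 + 0.5·(-80) = 40
CropC: 0.5·240 + 0.5·(-140) = 50
CropH: 0.5·290 + 0.5·(-140) = 75
CropA: 0.5·190 + 0.5·(-80) = 55
Highest Hurwicz score = 75 → CropH.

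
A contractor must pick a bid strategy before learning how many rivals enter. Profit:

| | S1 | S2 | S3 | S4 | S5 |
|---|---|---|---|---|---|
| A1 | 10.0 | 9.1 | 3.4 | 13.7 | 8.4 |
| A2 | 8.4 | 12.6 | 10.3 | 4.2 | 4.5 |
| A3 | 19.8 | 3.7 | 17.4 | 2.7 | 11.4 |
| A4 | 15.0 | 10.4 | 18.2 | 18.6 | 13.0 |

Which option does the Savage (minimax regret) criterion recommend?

A4

Column bests: S1=19.8, S2=12.6, S3=18.2, S4=18.6, S5=13.0.
A1 regrets: 9.8, 3.5, 14.8, 4.9, 4.6 → max 14.8
A2 regrets: 11.4, 0.0, 7.9, 14.4, 8.5 → max 14.4
A3 regrets: 0.0, 8.9, 0.8, 15.9, 1.6 → max 15.9
A4 regrets: 4.8, 2.2, 0.0, 0.0, 0.0 → max 4.8
Smallest max regret = 4.8 → A4.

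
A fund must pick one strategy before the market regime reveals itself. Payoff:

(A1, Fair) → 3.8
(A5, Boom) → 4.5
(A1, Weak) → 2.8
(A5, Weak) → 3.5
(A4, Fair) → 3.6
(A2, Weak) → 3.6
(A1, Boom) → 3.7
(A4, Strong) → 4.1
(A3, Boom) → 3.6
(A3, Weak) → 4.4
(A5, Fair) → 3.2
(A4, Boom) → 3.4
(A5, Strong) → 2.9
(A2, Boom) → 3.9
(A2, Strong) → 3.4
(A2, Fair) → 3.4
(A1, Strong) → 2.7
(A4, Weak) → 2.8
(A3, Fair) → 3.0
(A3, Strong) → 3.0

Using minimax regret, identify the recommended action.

A2

Column bests: Weak=4.4, Fair=3.8, Strong=4.1, Boom=4.5.
A1 regrets: 1.6, 0.0, 1.4, 0.8 → max 1.6
A2 regrets: 0.8, 0.4, 0.7, 0.6 → max 0.8
A3 regrets: 0.0, 0.8, 1.1, 0.9 → max 1.1
A4 regrets: 1.6, 0.2, 0.0, 1.1 → max 1.6
A5 regrets: 0.9, 0.6, 1.2, 0.0 → max 1.2
Smallest max regret = 0.8 → A2.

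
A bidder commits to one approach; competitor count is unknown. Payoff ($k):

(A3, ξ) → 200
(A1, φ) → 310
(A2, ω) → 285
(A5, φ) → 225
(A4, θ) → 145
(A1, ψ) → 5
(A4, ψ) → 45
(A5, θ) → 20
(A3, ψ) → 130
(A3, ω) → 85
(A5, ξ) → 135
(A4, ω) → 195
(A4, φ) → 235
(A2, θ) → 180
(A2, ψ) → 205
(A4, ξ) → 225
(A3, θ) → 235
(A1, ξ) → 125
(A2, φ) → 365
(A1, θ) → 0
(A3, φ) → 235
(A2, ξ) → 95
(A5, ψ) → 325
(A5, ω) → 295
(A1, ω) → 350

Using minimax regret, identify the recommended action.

Column bests: θ=235, φ=365, ψ=325, ω=350, ξ=225.
A1 regrets: 235, 55, 320, 0, 100 → max 320
A2 regrets: 55, 0, 120, 65, 130 → max 130
A3 regrets: 0, 130, 195, 265, 25 → max 265
A4 regrets: 90, 130, 280, 155, 0 → max 280
A5 regrets: 215, 140, 0, 55, 90 → max 215
Smallest max regret = 130 → A2.

A2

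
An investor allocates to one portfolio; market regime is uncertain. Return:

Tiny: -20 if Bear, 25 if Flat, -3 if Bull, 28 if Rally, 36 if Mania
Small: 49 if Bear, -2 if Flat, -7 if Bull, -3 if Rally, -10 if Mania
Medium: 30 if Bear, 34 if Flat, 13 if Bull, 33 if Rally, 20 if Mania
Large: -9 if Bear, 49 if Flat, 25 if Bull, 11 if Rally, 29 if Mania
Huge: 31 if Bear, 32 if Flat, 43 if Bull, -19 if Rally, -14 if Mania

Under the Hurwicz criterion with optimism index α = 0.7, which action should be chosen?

Large

Tiny: 0.7·36 + 0.3·(-20) = 19.2
Small: 0.7·49 + 0.3·(-10) = 31.3
Medium: 0.7·34 + 0.3·13 = 27.7
Large: 0.7·49 + 0.3·(-9) = 31.6
Huge: 0.7·43 + 0.3·(-19) = 24.4
Highest Hurwicz score = 31.6 → Large.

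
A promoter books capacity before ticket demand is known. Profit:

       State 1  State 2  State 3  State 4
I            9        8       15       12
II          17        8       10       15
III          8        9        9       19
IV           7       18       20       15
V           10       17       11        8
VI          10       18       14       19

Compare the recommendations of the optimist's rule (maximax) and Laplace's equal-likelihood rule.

maximax → IV; laplace → VI (disagree)

Row maxima: I=15, II=17, III=19, IV=20, V=17, VI=19
Best best-case = 20 → IV.
Row averages: I=11, II=12.5, III=11.25, IV=15, V=11.5, VI=15.25
Highest average = 15.25 → VI.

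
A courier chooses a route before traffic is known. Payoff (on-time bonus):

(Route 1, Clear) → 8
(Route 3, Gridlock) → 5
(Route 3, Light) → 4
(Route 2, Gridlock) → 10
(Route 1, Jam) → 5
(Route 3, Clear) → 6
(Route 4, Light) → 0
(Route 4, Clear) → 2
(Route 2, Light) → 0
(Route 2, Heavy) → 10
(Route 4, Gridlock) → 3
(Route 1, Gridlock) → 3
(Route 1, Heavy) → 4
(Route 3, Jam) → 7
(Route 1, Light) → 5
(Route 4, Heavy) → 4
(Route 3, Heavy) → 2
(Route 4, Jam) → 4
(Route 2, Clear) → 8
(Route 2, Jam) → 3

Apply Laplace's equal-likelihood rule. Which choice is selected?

Route 2

Row averages: Route 1=5, Route 2=6.2, Route 3=4.8, Route 4=2.6
Highest average = 6.2 → Route 2.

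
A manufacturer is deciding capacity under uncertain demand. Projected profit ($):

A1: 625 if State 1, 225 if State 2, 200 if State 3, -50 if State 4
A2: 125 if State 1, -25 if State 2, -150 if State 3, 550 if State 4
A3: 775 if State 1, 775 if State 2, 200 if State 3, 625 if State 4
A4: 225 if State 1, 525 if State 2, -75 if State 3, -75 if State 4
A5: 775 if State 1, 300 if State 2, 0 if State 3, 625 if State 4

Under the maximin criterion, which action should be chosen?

Row minima: A1=-50, A2=-150, A3=200, A4=-75, A5=0
Best worst-case = 200 → A3.

A3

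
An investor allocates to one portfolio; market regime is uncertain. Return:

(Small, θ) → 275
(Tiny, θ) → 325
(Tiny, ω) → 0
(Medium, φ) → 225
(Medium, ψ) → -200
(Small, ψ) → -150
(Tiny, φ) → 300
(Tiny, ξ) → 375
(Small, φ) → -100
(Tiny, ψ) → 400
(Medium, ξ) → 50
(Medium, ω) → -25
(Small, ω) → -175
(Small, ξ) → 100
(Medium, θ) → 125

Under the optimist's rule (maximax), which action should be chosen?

Tiny

Row maxima: Tiny=400, Small=275, Medium=225
Best best-case = 400 → Tiny.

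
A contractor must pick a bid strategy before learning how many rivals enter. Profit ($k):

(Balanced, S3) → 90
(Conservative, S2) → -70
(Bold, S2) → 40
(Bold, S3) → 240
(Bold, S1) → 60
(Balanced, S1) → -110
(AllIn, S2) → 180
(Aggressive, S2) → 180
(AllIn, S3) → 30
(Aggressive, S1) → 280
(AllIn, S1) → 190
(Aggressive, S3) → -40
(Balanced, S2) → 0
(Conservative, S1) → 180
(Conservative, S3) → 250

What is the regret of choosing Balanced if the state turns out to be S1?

Best payoff under S1 is 280.
Regret = 280 − (-110) = 390.

390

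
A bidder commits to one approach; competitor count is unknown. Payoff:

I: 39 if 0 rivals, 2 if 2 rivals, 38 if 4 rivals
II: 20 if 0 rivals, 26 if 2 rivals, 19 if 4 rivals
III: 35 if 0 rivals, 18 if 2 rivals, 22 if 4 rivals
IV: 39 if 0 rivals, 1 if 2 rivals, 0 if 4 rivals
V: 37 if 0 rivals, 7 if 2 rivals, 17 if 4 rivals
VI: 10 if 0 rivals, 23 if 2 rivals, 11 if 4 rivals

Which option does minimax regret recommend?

Column bests: 0 rivals=39, 2 rivals=26, 4 rivals=38.
I regrets: 0, 24, 0 → max 24
II regrets: 19, 0, 19 → max 19
III regrets: 4, 8, 16 → max 16
IV regrets: 0, 25, 38 → max 38
V regrets: 2, 19, 21 → max 21
VI regrets: 29, 3, 27 → max 29
Smallest max regret = 16 → III.

III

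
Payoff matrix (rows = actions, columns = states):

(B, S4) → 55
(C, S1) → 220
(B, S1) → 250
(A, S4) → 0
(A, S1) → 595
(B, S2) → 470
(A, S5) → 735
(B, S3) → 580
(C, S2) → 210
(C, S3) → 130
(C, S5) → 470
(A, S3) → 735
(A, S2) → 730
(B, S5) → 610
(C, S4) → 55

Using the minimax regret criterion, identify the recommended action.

A

Column bests: S1=595, S2=730, S3=735, S4=55, S5=735.
A regrets: 0, 0, 0, 55, 0 → max 55
B regrets: 345, 260, 155, 0, 125 → max 345
C regrets: 375, 520, 605, 0, 265 → max 605
Smallest max regret = 55 → A.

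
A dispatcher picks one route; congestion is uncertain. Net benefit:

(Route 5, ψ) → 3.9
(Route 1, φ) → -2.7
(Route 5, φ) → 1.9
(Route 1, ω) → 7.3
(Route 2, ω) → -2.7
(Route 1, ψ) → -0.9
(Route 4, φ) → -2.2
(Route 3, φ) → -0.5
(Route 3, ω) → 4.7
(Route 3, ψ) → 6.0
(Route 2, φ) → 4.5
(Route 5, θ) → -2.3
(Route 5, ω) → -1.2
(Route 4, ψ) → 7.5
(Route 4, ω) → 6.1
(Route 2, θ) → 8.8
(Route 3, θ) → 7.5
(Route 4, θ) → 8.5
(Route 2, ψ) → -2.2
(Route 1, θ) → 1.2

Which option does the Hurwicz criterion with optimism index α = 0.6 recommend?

Route 3

Route 1: 0.6·7.3 + 0.4·(-2.7) = 3.3
Route 2: 0.6·8.8 + 0.4·(-2.7) = 4.2
Route 3: 0.6·7.5 + 0.4·(-0.5) = 4.3
Route 4: 0.6·8.5 + 0.4·(-2.2) = 4.22
Route 5: 0.6·3.9 + 0.4·(-2.3) = 1.42
Highest Hurwicz score = 4.3 → Route 3.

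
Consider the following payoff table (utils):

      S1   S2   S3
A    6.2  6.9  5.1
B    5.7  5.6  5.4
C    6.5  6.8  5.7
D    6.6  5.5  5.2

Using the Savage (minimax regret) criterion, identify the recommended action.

C

Column bests: S1=6.6, S2=6.9, S3=5.7.
A regrets: 0.4, 0.0, 0.6 → max 0.6
B regrets: 0.9, 1.3, 0.3 → max 1.3
C regrets: 0.1, 0.1, 0.0 → max 0.1
D regrets: 0.0, 1.4, 0.5 → max 1.4
Smallest max regret = 0.1 → C.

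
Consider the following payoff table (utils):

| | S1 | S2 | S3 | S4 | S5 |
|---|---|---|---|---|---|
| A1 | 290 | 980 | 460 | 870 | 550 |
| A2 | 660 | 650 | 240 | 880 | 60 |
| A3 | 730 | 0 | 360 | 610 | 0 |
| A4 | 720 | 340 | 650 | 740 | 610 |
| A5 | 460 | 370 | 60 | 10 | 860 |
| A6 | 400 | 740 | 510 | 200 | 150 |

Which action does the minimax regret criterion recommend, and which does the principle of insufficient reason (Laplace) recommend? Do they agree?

minimax regret → A1; laplace → A1 (agree)

Column bests: S1=730, S2=980, S3=650, S4=880, S5=860.
A1 regrets: 440, 0, 190, 10, 310 → max 440
A2 regrets: 70, 330, 410, 0, 800 → max 800
A3 regrets: 0, 980, 290, 270, 860 → max 980
A4 regrets: 10, 640, 0, 140, 250 → max 640
A5 regrets: 270, 610, 590, 870, 0 → max 870
A6 regrets: 330, 240, 140, 680, 710 → max 710
Smallest max regret = 440 → A1.
Row averages: A1=630, A2=498, A3=340, A4=612, A5=352, A6=400
Highest average = 630 → A1.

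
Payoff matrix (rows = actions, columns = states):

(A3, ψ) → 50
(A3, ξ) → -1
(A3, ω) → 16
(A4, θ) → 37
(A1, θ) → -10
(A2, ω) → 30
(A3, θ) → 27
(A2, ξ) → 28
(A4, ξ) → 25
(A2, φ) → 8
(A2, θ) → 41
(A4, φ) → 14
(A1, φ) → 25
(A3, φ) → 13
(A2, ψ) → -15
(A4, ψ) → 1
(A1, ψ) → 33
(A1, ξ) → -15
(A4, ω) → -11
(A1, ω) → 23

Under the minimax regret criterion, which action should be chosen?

Column bests: θ=41, φ=25, ψ=50, ω=30, ξ=28.
A1 regrets: 51, 0, 17, 7, 43 → max 51
A2 regrets: 0, 17, 65, 0, 0 → max 65
A3 regrets: 14, 12, 0, 14, 29 → max 29
A4 regrets: 4, 11, 49, 41, 3 → max 49
Smallest max regret = 29 → A3.

A3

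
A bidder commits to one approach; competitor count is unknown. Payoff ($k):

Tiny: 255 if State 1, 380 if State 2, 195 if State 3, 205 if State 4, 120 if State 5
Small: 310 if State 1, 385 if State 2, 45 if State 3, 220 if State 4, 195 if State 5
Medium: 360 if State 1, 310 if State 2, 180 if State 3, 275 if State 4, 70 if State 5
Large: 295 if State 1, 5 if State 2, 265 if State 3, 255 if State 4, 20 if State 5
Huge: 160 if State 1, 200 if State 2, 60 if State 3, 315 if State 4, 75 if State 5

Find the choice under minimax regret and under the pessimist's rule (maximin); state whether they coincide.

Column bests: State 1=360, State 2=385, State 3=265, State 4=315, State 5=195.
Tiny regrets: 105, 5, 70, 110, 75 → max 110
Small regrets: 50, 0, 220, 95, 0 → max 220
Medium regrets: 0, 75, 85, 40, 125 → max 125
Large regrets: 65, 380, 0, 60, 175 → max 380
Huge regrets: 200, 185, 205, 0, 120 → max 205
Smallest max regret = 110 → Tiny.
Row minima: Tiny=120, Small=45, Medium=70, Large=5, Huge=60
Best worst-case = 120 → Tiny.

minimax regret → Tiny; maximin → Tiny (agree)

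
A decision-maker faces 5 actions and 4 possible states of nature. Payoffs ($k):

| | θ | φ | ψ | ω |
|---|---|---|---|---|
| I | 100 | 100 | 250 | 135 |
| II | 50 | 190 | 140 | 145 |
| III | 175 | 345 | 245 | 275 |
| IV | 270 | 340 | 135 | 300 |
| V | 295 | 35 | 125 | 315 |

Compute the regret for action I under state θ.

Best payoff under θ is 295.
Regret = 295 − 100 = 195.

195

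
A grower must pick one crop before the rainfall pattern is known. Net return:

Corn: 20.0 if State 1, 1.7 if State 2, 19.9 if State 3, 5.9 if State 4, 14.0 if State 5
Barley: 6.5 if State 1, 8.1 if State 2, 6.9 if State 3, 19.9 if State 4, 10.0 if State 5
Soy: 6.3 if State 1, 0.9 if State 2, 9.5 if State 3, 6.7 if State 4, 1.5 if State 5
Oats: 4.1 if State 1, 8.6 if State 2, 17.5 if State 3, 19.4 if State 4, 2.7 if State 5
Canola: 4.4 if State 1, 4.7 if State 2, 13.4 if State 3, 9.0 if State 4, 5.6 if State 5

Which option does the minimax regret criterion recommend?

Barley

Column bests: State 1=20.0, State 2=8.6, State 3=19.9, State 4=19.9, State 5=14.0.
Corn regrets: 0.0, 6.9, 0.0, 14.0, 0.0 → max 14.0
Barley regrets: 13.5, 0.5, 13.0, 0.0, 4.0 → max 13.5
Soy regrets: 13.7, 7.7, 10.4, 13.2, 12.5 → max 13.7
Oats regrets: 15.9, 0.0, 2.4, 0.5, 11.3 → max 15.9
Canola regrets: 15.6, 3.9, 6.5, 10.9, 8.4 → max 15.6
Smallest max regret = 13.5 → Barley.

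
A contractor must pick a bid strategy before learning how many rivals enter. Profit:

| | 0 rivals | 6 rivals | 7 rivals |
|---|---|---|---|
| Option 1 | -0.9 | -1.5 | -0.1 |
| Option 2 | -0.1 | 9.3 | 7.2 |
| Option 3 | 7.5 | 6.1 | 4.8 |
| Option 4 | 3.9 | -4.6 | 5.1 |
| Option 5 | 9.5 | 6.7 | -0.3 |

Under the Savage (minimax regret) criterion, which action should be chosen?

Column bests: 0 rivals=9.5, 6 rivals=9.3, 7 rivals=7.2.
Option 1 regrets: 10.4, 10.8, 7.3 → max 10.8
Option 2 regrets: 9.6, 0.0, 0.0 → max 9.6
Option 3 regrets: 2.0, 3.2, 2.4 → max 3.2
Option 4 regrets: 5.6, 13.9, 2.1 → max 13.9
Option 5 regrets: 0.0, 2.6, 7.5 → max 7.5
Smallest max regret = 3.2 → Option 3.

Option 3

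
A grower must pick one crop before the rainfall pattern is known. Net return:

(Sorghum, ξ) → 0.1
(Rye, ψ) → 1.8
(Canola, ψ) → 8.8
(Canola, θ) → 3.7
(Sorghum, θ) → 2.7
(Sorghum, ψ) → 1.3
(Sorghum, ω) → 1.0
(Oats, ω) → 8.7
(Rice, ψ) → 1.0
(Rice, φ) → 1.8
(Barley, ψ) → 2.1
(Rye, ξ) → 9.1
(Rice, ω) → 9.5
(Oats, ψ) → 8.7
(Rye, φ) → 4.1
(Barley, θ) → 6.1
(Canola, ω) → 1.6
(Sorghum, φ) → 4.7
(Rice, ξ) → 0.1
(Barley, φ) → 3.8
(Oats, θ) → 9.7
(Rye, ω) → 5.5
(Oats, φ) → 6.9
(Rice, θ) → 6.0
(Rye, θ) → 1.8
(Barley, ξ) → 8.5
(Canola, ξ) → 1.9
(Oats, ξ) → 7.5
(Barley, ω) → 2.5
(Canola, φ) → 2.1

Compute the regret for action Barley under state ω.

Best payoff under ω is 9.5.
Regret = 9.5 − 2.5 = 7.0.

7.0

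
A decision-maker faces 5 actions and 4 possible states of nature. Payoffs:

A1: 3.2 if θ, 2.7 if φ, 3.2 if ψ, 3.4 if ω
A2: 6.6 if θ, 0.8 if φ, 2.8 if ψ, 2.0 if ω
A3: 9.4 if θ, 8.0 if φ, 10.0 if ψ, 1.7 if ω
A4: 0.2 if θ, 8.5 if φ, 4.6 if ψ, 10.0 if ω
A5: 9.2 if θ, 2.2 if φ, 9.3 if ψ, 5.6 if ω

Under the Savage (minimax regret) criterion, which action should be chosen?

Column bests: θ=9.4, φ=8.5, ψ=10.0, ω=10.0.
A1 regrets: 6.2, 5.8, 6.8, 6.6 → max 6.8
A2 regrets: 2.8, 7.7, 7.2, 8.0 → max 8.0
A3 regrets: 0.0, 0.5, 0.0, 8.3 → max 8.3
A4 regrets: 9.2, 0.0, 5.4, 0.0 → max 9.2
A5 regrets: 0.2, 6.3, 0.7, 4.4 → max 6.3
Smallest max regret = 6.3 → A5.

A5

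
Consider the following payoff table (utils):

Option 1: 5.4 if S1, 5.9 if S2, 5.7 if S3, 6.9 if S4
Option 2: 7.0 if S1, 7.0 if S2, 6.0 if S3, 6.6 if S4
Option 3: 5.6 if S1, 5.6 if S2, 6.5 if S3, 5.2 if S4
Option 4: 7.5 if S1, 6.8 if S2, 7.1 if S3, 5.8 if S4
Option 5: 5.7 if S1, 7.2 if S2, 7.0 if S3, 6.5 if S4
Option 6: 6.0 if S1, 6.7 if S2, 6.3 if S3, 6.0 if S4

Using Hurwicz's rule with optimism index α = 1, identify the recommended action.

Option 1: 1·6.9 + 0·5.4 = 6.9
Option 2: 1·7.0 + 0·6.0 = 7
Option 3: 1·6.5 + 0·5.2 = 6.5
Option 4: 1·7.5 + 0·5.8 = 7.5
Option 5: 1·7.2 + 0·5.7 = 7.2
Option 6: 1·6.7 + 0·6.0 = 6.7
Highest Hurwicz score = 7.5 → Option 4.

Option 4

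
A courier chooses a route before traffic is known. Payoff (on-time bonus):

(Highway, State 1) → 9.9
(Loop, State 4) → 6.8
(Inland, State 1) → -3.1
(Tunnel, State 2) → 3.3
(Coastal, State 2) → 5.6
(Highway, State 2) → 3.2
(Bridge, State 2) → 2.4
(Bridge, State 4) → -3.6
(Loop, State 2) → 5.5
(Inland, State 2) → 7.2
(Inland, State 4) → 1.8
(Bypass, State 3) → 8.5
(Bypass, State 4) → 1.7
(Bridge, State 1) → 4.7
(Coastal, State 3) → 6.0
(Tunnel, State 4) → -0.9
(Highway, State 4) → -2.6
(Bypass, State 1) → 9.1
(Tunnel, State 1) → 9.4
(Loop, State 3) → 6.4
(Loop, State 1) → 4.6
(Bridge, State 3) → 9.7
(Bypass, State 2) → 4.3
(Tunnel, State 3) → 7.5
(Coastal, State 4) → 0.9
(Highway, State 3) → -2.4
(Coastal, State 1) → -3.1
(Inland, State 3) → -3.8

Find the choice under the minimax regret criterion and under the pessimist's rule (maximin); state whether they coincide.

minimax regret → Bypass; maximin → Loop (disagree)

Column bests: State 1=9.9, State 2=7.2, State 3=9.7, State 4=6.8.
Loop regrets: 5.3, 1.7, 3.3, 0.0 → max 5.3
Inland regrets: 13.0, 0.0, 13.5, 5.0 → max 13.5
Highway regrets: 0.0, 4.0, 12.1, 9.4 → max 12.1
Bypass regrets: 0.8, 2.9, 1.2, 5.1 → max 5.1
Bridge regrets: 5.2, 4.8, 0.0, 10.4 → max 10.4
Coastal regrets: 13.0, 1.6, 3.7, 5.9 → max 13.0
Tunnel regrets: 0.5, 3.9, 2.2, 7.7 → max 7.7
Smallest max regret = 5.1 → Bypass.
Row minima: Loop=4.6, Inland=-3.8, Highway=-2.6, Bypass=1.7, Bridge=-3.6, Coastal=-3.1, Tunnel=-0.9
Best worst-case = 4.6 → Loop.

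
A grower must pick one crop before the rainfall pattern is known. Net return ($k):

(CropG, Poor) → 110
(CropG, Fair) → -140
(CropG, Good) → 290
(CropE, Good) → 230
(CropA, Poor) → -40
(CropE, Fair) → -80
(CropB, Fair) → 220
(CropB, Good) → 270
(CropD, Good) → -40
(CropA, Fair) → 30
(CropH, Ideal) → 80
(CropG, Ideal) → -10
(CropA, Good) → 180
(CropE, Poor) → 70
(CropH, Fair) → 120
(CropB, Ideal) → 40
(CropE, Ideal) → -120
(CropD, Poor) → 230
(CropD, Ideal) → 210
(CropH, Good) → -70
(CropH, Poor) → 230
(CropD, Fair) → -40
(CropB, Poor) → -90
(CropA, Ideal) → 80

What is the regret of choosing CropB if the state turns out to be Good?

Best payoff under Good is 290.
Regret = 290 − 270 = 20.

20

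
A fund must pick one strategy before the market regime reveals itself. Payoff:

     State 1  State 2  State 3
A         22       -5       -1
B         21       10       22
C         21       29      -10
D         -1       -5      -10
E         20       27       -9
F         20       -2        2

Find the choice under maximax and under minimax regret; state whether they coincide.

Row maxima: A=22, B=22, C=29, D=-1, E=27, F=20
Best best-case = 29 → C.
Column bests: State 1=22, State 2=29, State 3=22.
A regrets: 0, 34, 23 → max 34
B regrets: 1, 19, 0 → max 19
C regrets: 1, 0, 32 → max 32
D regrets: 23, 34, 32 → max 34
E regrets: 2, 2, 31 → max 31
F regrets: 2, 31, 20 → max 31
Smallest max regret = 19 → B.

maximax → C; minimax regret → B (disagree)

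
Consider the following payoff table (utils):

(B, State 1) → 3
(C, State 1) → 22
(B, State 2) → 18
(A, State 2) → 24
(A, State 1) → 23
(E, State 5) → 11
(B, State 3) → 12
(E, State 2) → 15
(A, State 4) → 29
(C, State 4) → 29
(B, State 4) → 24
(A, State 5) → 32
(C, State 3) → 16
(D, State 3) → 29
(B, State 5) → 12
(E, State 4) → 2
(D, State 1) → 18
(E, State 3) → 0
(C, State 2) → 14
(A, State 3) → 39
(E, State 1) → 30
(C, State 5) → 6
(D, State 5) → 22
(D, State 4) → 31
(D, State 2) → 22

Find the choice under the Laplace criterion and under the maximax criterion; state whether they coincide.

Row averages: A=29.4, B=13.8, C=17.4, D=24.4, E=11.6
Highest average = 29.4 → A.
Row maxima: A=39, B=24, C=29, D=31, E=30
Best best-case = 39 → A.

laplace → A; maximax → A (agree)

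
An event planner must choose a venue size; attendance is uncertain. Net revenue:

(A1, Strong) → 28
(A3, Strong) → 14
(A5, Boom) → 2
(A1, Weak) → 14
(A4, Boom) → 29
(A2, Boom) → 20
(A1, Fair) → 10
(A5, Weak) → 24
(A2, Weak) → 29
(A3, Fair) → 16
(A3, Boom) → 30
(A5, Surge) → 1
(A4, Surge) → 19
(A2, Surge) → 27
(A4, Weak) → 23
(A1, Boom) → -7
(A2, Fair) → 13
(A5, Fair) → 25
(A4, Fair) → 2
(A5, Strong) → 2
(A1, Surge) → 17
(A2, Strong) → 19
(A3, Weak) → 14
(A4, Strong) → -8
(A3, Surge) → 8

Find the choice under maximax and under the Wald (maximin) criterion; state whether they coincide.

maximax → A3; maximin → A2 (disagree)

Row maxima: A1=28, A2=29, A3=30, A4=29, A5=25
Best best-case = 30 → A3.
Row minima: A1=-7, A2=13, A3=8, A4=-8, A5=1
Best worst-case = 13 → A2.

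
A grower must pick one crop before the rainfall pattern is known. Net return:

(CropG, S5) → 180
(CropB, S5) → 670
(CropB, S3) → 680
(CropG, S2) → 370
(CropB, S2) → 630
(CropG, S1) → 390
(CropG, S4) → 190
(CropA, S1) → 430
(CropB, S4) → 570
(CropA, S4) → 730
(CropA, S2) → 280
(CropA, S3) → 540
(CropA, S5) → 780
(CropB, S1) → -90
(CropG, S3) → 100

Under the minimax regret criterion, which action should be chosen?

Column bests: S1=430, S2=630, S3=680, S4=730, S5=780.
CropB regrets: 520, 0, 0, 160, 110 → max 520
CropG regrets: 40, 260, 580, 540, 600 → max 600
CropA regrets: 0, 350, 140, 0, 0 → max 350
Smallest max regret = 350 → CropA.

CropA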